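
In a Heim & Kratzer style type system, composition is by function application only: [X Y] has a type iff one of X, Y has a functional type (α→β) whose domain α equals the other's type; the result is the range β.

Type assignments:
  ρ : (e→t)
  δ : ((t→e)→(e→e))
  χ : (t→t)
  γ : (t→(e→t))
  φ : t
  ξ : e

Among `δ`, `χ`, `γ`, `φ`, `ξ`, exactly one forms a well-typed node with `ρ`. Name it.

ξ

δ : ((t→e)→(e→e)) — does not combine with ρ.
χ : (t→t) — does not combine with ρ.
γ : (t→(e→t)) — does not combine with ρ.
φ : t — does not combine with ρ.
ξ — combines: ρ : (e→t) takes ξ : e as argument, giving t.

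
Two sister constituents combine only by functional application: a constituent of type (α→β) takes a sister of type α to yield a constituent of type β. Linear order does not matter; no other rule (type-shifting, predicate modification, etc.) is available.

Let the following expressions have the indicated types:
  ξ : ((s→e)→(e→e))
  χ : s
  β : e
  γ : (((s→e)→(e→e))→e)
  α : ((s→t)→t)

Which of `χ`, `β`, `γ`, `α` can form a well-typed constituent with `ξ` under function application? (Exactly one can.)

χ : s — neither side's domain matches the other.
β : e — neither side's domain matches the other.
γ — combines: γ : (((s→e)→(e→e))→e) takes ξ : ((s→e)→(e→e)) as argument, giving e.
α : ((s→t)→t) — neither side's domain matches the other.

γ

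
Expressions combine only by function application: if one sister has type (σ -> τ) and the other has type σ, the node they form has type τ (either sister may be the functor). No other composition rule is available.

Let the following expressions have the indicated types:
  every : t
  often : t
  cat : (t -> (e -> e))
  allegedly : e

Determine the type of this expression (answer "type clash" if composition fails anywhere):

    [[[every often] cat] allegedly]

[every often]: t with t — neither is a function whose domain matches the other; composition fails here.

type clash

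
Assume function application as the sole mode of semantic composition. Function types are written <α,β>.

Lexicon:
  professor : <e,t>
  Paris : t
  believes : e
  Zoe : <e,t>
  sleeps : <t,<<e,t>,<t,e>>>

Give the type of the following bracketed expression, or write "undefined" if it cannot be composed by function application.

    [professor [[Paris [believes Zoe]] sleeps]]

undefined

[believes Zoe]: Zoe is <e,t>, believes is e; result t.
[Paris [believes Zoe]]: t and t cannot combine by function application — type clash.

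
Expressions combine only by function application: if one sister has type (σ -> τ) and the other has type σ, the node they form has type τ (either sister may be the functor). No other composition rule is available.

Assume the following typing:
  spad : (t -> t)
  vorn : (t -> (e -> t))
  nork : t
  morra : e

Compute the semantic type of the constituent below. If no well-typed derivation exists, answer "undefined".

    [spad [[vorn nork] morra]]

[vorn nork] — vorn of type (t -> (e -> t)) combines with nork of type t: type (e -> t).
[[vorn nork] morra] — [vorn nork] of type (e -> t) combines with morra of type e: type t.
[spad [[vorn nork] morra]] — spad of type (t -> t) combines with [[vorn nork] morra] of type t: type t.

t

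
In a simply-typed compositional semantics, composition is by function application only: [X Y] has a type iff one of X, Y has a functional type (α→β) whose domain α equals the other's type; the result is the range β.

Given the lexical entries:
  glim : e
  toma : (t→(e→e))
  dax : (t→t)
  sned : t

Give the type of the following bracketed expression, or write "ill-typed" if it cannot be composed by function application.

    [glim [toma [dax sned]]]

At [dax sned], dax : (t→t) takes sned : t, giving t.
At [toma [dax sned]], toma : (t→(e→e)) takes [dax sned] : t, giving (e→e).
At [glim [toma [dax sned]]], [toma [dax sned]] : (e→e) takes glim : e, giving e.

e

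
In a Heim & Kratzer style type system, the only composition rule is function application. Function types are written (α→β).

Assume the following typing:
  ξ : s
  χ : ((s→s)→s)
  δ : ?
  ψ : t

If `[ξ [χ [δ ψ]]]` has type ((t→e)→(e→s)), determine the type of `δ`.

For [ξ [χ [δ ψ]]] to have type ((t→e)→(e→s)) with ξ of type s, [χ [δ ψ]] must be the function: [χ [δ ψ]] : (s→((t→e)→(e→s))).
For [χ [δ ψ]] to have type (s→((t→e)→(e→s))) with χ of type ((s→s)→s), [δ ψ] must be the function: [δ ψ] : (((s→s)→s)→(s→((t→e)→(e→s)))).
For [δ ψ] to have type (((s→s)→s)→(s→((t→e)→(e→s)))) with ψ of type t, δ must be the function: δ : (t→(((s→s)→s)→(s→((t→e)→(e→s))))).

(t→(((s→s)→s)→(s→((t→e)→(e→s)))))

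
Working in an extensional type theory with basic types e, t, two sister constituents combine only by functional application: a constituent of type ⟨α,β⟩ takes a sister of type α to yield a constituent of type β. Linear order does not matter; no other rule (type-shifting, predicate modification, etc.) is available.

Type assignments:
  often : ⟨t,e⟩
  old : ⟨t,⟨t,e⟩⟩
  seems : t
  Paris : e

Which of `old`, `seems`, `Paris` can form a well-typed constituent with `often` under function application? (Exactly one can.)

seems

old : ⟨t,⟨t,e⟩⟩ — often needs t; old needs t; neither fits.
seems — combines: often : ⟨t,e⟩ takes seems : t as argument, giving e.
Paris : e — often needs t; Paris needs nothing (atomic); neither fits.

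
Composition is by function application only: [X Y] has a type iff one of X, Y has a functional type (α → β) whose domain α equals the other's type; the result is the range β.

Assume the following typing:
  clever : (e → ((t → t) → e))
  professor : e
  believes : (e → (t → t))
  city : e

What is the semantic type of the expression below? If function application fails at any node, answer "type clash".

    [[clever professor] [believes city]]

[clever professor]: functor clever : (e → ((t → t) → e)), argument professor : e; result ((t → t) → e).
[believes city]: functor believes : (e → (t → t)), argument city : e; result (t → t).
[[clever professor] [believes city]]: functor [clever professor] : ((t → t) → e), argument [believes city] : (t → t); result e.

e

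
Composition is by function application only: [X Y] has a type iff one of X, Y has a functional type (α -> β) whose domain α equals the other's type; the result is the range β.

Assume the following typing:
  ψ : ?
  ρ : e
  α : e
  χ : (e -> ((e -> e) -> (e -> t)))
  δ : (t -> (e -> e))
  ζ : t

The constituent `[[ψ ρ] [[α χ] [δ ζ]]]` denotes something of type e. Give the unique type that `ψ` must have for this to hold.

For [[ψ ρ] [[α χ] [δ ζ]]] to have type e with [[α χ] [δ ζ]] of type (e -> t), [ψ ρ] must be the function: [ψ ρ] : ((e -> t) -> e).
For [ψ ρ] to have type ((e -> t) -> e) with ρ of type e, ψ must be the function: ψ : (e -> ((e -> t) -> e)).

(e -> ((e -> t) -> e))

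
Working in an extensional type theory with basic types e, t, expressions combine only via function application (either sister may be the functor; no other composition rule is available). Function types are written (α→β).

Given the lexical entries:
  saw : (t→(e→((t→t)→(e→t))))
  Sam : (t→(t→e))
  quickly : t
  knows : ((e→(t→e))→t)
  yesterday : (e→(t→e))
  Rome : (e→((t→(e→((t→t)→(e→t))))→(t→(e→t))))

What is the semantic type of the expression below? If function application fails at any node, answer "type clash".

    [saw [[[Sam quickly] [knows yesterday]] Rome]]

[Sam quickly]: (t→(t→e)) applied to t yields (t→e).
[knows yesterday]: ((e→(t→e))→t) applied to (e→(t→e)) yields t.
[[Sam quickly] [knows yesterday]]: (t→e) applied to t yields e.
[[[Sam quickly] [knows yesterday]] Rome]: (e→((t→(e→((t→t)→(e→t))))→(t→(e→t)))) applied to e yields ((t→(e→((t→t)→(e→t))))→(t→(e→t))).
[saw [[[Sam quickly] [knows yesterday]] Rome]]: ((t→(e→((t→t)→(e→t))))→(t→(e→t))) applied to (t→(e→((t→t)→(e→t)))) yields (t→(e→t)).

(t→(e→t))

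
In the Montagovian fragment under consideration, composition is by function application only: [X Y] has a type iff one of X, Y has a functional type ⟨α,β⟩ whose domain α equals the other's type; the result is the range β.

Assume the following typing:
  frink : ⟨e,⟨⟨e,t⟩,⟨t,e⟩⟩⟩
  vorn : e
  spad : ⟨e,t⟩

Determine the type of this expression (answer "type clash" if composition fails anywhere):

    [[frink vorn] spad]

[frink vorn]: functor frink : ⟨e,⟨⟨e,t⟩,⟨t,e⟩⟩⟩, argument vorn : e; result ⟨⟨e,t⟩,⟨t,e⟩⟩.
[[frink vorn] spad]: functor [frink vorn] : ⟨⟨e,t⟩,⟨t,e⟩⟩, argument spad : ⟨e,t⟩; result ⟨t,e⟩.

⟨t,e⟩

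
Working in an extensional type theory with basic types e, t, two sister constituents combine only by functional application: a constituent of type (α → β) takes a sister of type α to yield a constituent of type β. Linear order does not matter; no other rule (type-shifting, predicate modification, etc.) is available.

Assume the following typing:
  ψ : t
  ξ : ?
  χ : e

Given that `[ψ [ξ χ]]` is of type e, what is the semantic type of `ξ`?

[ψ [ξ χ]] is required to be e. ψ : t cannot yield e as functor, so [ξ χ] : (t → e).
[ξ χ] is required to be (t → e). χ : e cannot yield (t → e) as functor, so ξ : (e → (t → e)).

(e → (t → e))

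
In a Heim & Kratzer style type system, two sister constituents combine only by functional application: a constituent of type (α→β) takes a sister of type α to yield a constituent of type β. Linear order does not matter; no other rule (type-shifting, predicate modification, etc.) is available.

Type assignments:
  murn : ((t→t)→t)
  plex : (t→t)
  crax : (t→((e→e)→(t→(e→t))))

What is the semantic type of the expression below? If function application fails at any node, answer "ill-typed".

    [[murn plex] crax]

[murn plex]: ((t→t)→t) applied to (t→t) yields t.
[[murn plex] crax]: (t→((e→e)→(t→(e→t)))) applied to t yields ((e→e)→(t→(e→t))).

((e→e)→(t→(e→t)))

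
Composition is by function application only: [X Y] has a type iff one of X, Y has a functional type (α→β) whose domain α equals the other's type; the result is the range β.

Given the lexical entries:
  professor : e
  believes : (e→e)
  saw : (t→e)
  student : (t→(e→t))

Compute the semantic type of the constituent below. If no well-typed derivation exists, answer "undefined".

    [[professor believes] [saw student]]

undefined

[professor believes]: (e→e) applied to e yields e.
[saw student]: (t→e) and (t→(e→t)) cannot combine by function application — type clash.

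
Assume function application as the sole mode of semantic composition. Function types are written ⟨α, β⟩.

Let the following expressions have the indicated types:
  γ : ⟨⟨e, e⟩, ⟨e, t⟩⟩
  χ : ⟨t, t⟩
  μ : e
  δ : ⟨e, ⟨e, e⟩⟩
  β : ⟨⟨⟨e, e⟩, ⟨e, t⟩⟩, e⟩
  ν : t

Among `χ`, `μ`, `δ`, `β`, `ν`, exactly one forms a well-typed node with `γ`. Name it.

β

χ : ⟨t, t⟩ — neither side's domain matches the other.
μ : e — neither side's domain matches the other.
δ : ⟨e, ⟨e, e⟩⟩ — neither side's domain matches the other.
β — combines: β : ⟨⟨⟨e, e⟩, ⟨e, t⟩⟩, e⟩ takes γ : ⟨⟨e, e⟩, ⟨e, t⟩⟩ as argument, giving e.
ν : t — neither side's domain matches the other.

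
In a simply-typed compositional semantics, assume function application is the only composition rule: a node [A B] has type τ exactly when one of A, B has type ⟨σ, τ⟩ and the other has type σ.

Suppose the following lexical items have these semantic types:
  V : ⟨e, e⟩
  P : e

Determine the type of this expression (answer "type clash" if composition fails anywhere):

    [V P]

[V P]: V is ⟨e, e⟩, P is e; result e.

e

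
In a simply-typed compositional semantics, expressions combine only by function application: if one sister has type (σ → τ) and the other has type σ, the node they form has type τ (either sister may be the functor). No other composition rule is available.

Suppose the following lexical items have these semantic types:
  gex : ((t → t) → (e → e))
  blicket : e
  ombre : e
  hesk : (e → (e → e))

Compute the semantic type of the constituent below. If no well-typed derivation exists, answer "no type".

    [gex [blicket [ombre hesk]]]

no type

[ombre hesk]: hesk is (e → (e → e)), ombre is e; result (e → e).
[blicket [ombre hesk]]: [ombre hesk] is (e → e), blicket is e; result e.
[gex [blicket [ombre hesk]]]: ((t → t) → (e → e)) and e cannot combine by function application — type clash.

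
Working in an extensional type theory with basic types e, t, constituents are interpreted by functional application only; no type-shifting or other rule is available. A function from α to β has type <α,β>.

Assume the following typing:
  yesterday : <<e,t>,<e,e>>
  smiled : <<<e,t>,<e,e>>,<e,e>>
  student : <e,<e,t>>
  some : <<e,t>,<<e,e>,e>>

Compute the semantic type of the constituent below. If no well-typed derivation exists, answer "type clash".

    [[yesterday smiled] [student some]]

[yesterday smiled]: <<<e,t>,<e,e>>,<e,e>> applied to <<e,t>,<e,e>> yields <e,e>.
At [student some]: neither <e,<e,t>> nor <<e,t>,<<e,e>,e>> can take the other as argument; the node is ill-typed.

type clash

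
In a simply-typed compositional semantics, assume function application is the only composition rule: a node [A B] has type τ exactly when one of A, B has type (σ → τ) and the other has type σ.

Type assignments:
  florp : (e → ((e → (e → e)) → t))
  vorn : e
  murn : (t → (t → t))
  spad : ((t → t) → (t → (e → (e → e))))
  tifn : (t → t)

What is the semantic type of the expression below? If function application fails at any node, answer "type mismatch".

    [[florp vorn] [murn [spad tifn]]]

[florp vorn]: (e → ((e → (e → e)) → t)) applied to e yields ((e → (e → e)) → t).
[spad tifn]: ((t → t) → (t → (e → (e → e)))) applied to (t → t) yields (t → (e → (e → e))).
[murn [spad tifn]]: (t → (t → t)) and (t → (e → (e → e))) cannot combine by function application — type clash.

type mismatch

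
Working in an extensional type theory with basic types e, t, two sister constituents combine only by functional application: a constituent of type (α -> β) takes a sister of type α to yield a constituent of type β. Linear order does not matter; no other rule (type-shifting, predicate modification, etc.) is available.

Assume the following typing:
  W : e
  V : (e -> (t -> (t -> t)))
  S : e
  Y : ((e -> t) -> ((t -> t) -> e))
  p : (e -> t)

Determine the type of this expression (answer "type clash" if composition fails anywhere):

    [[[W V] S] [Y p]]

[W V]: functor V : (e -> (t -> (t -> t))), argument W : e; result (t -> (t -> t)).
At [[W V] S]: neither (t -> (t -> t)) nor e can take the other as argument; the node is ill-typed.

type clash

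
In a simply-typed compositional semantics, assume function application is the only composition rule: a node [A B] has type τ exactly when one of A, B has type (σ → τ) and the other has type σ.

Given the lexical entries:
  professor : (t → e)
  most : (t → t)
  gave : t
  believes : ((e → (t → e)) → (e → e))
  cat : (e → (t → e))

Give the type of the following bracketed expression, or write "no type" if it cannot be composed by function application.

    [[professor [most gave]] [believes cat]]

[most gave]: functor most : (t → t), argument gave : t; result t.
[professor [most gave]]: functor professor : (t → e), argument [most gave] : t; result e.
[believes cat]: functor believes : ((e → (t → e)) → (e → e)), argument cat : (e → (t → e)); result (e → e).
[[professor [most gave]] [believes cat]]: functor [believes cat] : (e → e), argument [professor [most gave]] : e; result e.

e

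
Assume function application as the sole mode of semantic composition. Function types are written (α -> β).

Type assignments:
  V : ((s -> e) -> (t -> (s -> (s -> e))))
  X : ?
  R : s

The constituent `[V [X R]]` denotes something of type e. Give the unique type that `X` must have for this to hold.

[V [X R]] is required to be e. V : ((s -> e) -> (t -> (s -> (s -> e)))) cannot yield e as functor, so [X R] : (((s -> e) -> (t -> (s -> (s -> e)))) -> e).
[X R] is required to be (((s -> e) -> (t -> (s -> (s -> e)))) -> e). R : s cannot yield (((s -> e) -> (t -> (s -> (s -> e)))) -> e) as functor, so X : (s -> (((s -> e) -> (t -> (s -> (s -> e)))) -> e)).

(s -> (((s -> e) -> (t -> (s -> (s -> e)))) -> e))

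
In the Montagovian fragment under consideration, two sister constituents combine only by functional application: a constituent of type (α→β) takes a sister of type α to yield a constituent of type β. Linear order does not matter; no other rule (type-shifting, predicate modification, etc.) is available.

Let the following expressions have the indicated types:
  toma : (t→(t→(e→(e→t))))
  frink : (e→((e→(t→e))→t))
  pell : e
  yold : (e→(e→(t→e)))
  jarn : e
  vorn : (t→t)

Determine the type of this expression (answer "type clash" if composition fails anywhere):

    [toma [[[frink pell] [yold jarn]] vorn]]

(t→(e→(e→t)))

[frink pell]: frink is (e→((e→(t→e))→t)), pell is e; result ((e→(t→e))→t).
[yold jarn]: yold is (e→(e→(t→e))), jarn is e; result (e→(t→e)).
[[frink pell] [yold jarn]]: [frink pell] is ((e→(t→e))→t), [yold jarn] is (e→(t→e)); result t.
[[[frink pell] [yold jarn]] vorn]: vorn is (t→t), [[frink pell] [yold jarn]] is t; result t.
[toma [[[frink pell] [yold jarn]] vorn]]: toma is (t→(t→(e→(e→t)))), [[[frink pell] [yold jarn]] vorn] is t; result (t→(e→(e→t))).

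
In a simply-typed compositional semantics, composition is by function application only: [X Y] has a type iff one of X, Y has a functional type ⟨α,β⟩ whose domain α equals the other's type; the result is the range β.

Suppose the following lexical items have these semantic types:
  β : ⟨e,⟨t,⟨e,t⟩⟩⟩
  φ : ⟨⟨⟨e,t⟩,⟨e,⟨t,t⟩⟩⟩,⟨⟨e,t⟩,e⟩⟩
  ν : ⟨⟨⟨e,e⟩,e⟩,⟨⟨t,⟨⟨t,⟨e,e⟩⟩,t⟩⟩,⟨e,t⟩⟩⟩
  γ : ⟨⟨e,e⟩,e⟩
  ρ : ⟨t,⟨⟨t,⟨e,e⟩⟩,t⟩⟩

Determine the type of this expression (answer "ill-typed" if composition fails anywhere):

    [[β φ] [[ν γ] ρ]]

[β φ]: ⟨e,⟨t,⟨e,t⟩⟩⟩ and ⟨⟨⟨e,t⟩,⟨e,⟨t,t⟩⟩⟩,⟨⟨e,t⟩,e⟩⟩ cannot combine by function application — type clash.

ill-typed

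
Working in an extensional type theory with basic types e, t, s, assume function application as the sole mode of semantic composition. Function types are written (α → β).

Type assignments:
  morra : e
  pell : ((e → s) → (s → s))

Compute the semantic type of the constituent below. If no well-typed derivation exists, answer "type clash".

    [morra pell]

type clash

At [morra pell]: neither e nor ((e → s) → (s → s)) can take the other as argument; the node is ill-typed.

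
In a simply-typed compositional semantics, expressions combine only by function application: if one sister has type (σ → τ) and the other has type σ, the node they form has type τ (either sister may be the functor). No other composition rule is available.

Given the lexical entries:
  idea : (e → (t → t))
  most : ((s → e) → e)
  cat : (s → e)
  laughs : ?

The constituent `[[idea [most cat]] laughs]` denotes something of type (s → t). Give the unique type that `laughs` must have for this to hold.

[[idea [most cat]] laughs] is required to be (s → t). [idea [most cat]] : (t → t) cannot yield (s → t) as functor, so laughs : ((t → t) → (s → t)).

((t → t) → (s → t))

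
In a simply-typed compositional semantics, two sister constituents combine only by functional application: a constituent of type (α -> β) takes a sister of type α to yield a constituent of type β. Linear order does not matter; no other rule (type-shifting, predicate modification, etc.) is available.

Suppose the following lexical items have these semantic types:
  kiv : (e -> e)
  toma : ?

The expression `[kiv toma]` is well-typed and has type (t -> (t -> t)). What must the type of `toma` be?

((e -> e) -> (t -> (t -> t)))

For [kiv toma] to have type (t -> (t -> t)) with kiv of type (e -> e), toma must be the function: toma : ((e -> e) -> (t -> (t -> t))).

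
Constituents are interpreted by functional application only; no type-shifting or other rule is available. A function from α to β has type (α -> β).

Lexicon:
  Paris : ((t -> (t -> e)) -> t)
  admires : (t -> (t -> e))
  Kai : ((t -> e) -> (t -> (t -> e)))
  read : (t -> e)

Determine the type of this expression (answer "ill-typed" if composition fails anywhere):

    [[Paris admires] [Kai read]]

[Paris admires]: functor Paris : ((t -> (t -> e)) -> t), argument admires : (t -> (t -> e)); result t.
[Kai read]: functor Kai : ((t -> e) -> (t -> (t -> e))), argument read : (t -> e); result (t -> (t -> e)).
[[Paris admires] [Kai read]]: functor [Kai read] : (t -> (t -> e)), argument [Paris admires] : t; result (t -> e).

(t -> e)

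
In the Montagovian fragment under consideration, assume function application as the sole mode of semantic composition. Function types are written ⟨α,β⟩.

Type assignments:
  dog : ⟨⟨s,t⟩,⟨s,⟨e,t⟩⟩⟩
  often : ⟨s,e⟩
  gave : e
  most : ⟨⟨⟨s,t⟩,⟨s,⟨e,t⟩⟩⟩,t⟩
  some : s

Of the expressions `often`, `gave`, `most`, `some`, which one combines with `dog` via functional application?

often : ⟨s,e⟩ — neither side's domain matches the other.
gave : e — neither side's domain matches the other.
most — combines: most : ⟨⟨⟨s,t⟩,⟨s,⟨e,t⟩⟩⟩,t⟩ takes dog : ⟨⟨s,t⟩,⟨s,⟨e,t⟩⟩⟩ as argument, giving t.
some : s — neither side's domain matches the other.

most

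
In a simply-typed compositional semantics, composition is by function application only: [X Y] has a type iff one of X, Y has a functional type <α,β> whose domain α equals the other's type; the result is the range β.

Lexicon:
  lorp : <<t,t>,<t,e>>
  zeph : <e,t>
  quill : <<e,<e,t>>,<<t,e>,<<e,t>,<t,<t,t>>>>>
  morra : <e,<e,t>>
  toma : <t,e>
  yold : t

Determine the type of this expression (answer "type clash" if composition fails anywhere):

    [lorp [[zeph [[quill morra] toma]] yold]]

[quill morra] — quill of type <<e,<e,t>>,<<t,e>,<<e,t>,<t,<t,t>>>>> combines with morra of type <e,<e,t>>: type <<t,e>,<<e,t>,<t,<t,t>>>>.
[[quill morra] toma] — [quill morra] of type <<t,e>,<<e,t>,<t,<t,t>>>> combines with toma of type <t,e>: type <<e,t>,<t,<t,t>>>.
[zeph [[quill morra] toma]] — [[quill morra] toma] of type <<e,t>,<t,<t,t>>> combines with zeph of type <e,t>: type <t,<t,t>>.
[[zeph [[quill morra] toma]] yold] — [zeph [[quill morra] toma]] of type <t,<t,t>> combines with yold of type t: type <t,t>.
[lorp [[zeph [[quill morra] toma]] yold]] — lorp of type <<t,t>,<t,e>> combines with [[zeph [[quill morra] toma]] yold] of type <t,t>: type <t,e>.

<t,e>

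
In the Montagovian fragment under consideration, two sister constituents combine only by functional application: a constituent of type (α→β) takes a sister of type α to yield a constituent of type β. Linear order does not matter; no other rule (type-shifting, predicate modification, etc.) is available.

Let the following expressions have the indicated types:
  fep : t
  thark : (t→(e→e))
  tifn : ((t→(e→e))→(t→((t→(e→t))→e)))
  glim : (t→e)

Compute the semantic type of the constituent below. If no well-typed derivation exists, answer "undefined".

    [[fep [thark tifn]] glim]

[thark tifn]: functor tifn : ((t→(e→e))→(t→((t→(e→t))→e))), argument thark : (t→(e→e)); result (t→((t→(e→t))→e)).
[fep [thark tifn]]: functor [thark tifn] : (t→((t→(e→t))→e)), argument fep : t; result ((t→(e→t))→e).
At [[fep [thark tifn]] glim]: neither ((t→(e→t))→e) nor (t→e) can take the other as argument; the node is ill-typed.

undefined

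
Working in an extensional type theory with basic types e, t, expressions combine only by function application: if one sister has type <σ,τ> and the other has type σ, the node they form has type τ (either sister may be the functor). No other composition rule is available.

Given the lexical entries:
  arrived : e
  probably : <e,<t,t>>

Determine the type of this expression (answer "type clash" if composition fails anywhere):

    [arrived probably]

[arrived probably]: <e,<t,t>> applied to e yields <t,t>.

<t,t>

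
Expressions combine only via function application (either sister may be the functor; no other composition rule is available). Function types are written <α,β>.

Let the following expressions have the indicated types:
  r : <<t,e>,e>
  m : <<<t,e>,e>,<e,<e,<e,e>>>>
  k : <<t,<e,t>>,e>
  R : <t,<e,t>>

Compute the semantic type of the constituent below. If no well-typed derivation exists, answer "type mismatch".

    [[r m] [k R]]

[r m]: m is <<<t,e>,e>,<e,<e,<e,e>>>>, r is <<t,e>,e>; result <e,<e,<e,e>>>.
[k R]: k is <<t,<e,t>>,e>, R is <t,<e,t>>; result e.
[[r m] [k R]]: [r m] is <e,<e,<e,e>>>, [k R] is e; result <e,<e,e>>.

<e,<e,e>>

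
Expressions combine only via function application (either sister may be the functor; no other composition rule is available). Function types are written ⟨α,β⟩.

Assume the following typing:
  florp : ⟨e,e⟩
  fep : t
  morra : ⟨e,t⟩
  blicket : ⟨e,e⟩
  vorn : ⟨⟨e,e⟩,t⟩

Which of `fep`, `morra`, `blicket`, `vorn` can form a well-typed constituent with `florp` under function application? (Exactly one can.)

vorn

fep : t — no; florp wants e, and fep wants nothing (atomic).
morra : ⟨e,t⟩ — no; florp wants e, and morra wants e.
blicket : ⟨e,e⟩ — no; florp wants e, and blicket wants e.
vorn — combines: vorn : ⟨⟨e,e⟩,t⟩ takes florp : ⟨e,e⟩ as argument, giving t.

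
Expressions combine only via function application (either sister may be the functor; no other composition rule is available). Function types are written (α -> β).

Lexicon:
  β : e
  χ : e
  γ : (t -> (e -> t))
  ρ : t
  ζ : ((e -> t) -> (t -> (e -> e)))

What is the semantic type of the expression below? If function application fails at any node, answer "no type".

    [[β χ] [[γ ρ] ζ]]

no type

[β χ]: e and e cannot combine by function application — type clash.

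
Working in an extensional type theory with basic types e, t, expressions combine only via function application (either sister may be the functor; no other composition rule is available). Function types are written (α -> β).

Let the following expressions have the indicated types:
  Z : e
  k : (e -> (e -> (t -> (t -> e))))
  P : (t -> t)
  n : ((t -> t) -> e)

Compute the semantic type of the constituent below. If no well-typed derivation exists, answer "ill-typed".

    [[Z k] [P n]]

At [Z k], k : (e -> (e -> (t -> (t -> e)))) takes Z : e, giving (e -> (t -> (t -> e))).
At [P n], n : ((t -> t) -> e) takes P : (t -> t), giving e.
At [[Z k] [P n]], [Z k] : (e -> (t -> (t -> e))) takes [P n] : e, giving (t -> (t -> e)).

(t -> (t -> e))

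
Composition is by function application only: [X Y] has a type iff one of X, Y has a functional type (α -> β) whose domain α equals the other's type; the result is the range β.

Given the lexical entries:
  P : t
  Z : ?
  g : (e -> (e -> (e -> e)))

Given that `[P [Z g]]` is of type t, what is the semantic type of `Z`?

[P [Z g]] must have type t. The sister P has type t; that is not a function onto t, so [Z g] must be the functor, of type (t -> t).
[Z g] must have type (t -> t). The sister g has type (e -> (e -> (e -> e))); that is not a function onto (t -> t), so Z must be the functor, of type ((e -> (e -> (e -> e))) -> (t -> t)).

((e -> (e -> (e -> e))) -> (t -> t))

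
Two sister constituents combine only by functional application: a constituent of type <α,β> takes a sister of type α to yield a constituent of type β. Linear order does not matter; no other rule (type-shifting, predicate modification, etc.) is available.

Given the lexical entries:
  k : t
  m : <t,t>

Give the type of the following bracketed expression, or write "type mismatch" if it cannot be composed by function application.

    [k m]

t

[k m] — m of type <t,t> combines with k of type t: type t.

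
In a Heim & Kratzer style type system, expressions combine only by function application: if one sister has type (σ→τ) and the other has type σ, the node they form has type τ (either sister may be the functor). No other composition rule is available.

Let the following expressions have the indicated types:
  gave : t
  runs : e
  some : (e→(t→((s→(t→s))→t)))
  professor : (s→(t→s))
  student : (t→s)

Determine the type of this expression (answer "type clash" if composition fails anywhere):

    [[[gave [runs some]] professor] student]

s

[runs some]: some is (e→(t→((s→(t→s))→t))), runs is e; result (t→((s→(t→s))→t)).
[gave [runs some]]: [runs some] is (t→((s→(t→s))→t)), gave is t; result ((s→(t→s))→t).
[[gave [runs some]] professor]: [gave [runs some]] is ((s→(t→s))→t), professor is (s→(t→s)); result t.
[[[gave [runs some]] professor] student]: student is (t→s), [[gave [runs some]] professor] is t; result s.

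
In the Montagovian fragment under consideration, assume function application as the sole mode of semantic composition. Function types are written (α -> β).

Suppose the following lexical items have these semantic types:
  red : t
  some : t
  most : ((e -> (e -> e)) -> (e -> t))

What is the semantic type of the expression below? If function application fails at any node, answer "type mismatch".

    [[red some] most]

type mismatch

[red some]: t with t — neither is a function whose domain matches the other; composition fails here.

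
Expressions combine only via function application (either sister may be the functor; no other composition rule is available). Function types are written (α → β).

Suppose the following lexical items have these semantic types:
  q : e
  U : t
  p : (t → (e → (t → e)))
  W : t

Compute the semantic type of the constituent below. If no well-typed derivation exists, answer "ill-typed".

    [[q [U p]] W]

e

[U p] — p of type (t → (e → (t → e))) combines with U of type t: type (e → (t → e)).
[q [U p]] — [U p] of type (e → (t → e)) combines with q of type e: type (t → e).
[[q [U p]] W] — [q [U p]] of type (t → e) combines with W of type t: type e.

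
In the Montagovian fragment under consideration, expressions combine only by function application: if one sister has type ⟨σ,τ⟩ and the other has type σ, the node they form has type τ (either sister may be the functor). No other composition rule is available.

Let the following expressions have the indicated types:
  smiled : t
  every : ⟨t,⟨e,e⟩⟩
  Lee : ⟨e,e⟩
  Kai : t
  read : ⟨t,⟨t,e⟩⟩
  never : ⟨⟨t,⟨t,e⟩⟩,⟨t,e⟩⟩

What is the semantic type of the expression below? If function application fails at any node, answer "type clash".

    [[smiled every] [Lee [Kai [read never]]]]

[smiled every]: every is ⟨t,⟨e,e⟩⟩, smiled is t; result ⟨e,e⟩.
[read never]: never is ⟨⟨t,⟨t,e⟩⟩,⟨t,e⟩⟩, read is ⟨t,⟨t,e⟩⟩; result ⟨t,e⟩.
[Kai [read never]]: [read never] is ⟨t,e⟩, Kai is t; result e.
[Lee [Kai [read never]]]: Lee is ⟨e,e⟩, [Kai [read never]] is e; result e.
[[smiled every] [Lee [Kai [read never]]]]: [smiled every] is ⟨e,e⟩, [Lee [Kai [read never]]] is e; result e.

e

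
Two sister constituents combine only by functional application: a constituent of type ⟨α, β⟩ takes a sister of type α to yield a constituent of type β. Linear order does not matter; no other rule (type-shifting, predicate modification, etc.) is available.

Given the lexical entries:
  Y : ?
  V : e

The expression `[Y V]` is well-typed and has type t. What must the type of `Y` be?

For [Y V] to have type t with V of type e, Y must be the function: Y : ⟨e, t⟩.

⟨e, t⟩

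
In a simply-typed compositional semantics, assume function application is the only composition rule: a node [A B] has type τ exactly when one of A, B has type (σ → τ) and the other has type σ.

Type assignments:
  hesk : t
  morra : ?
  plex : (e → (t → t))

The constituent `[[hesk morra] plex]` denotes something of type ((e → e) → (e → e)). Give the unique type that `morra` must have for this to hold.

[[hesk morra] plex] is required to be ((e → e) → (e → e)). plex : (e → (t → t)) cannot yield ((e → e) → (e → e)) as functor, so [hesk morra] : ((e → (t → t)) → ((e → e) → (e → e))).
[hesk morra] is required to be ((e → (t → t)) → ((e → e) → (e → e))). hesk : t cannot yield ((e → (t → t)) → ((e → e) → (e → e))) as functor, so morra : (t → ((e → (t → t)) → ((e → e) → (e → e)))).

(t → ((e → (t → t)) → ((e → e) → (e → e))))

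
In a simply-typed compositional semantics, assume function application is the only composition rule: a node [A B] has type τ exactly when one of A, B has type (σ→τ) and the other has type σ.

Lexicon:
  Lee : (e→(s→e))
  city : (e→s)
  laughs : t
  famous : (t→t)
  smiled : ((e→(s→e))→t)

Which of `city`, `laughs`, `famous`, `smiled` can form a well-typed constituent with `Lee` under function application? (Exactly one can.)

smiled

city : (e→s) — no; Lee wants e, and city wants e.
laughs : t — no; Lee wants e, and laughs wants nothing (atomic).
famous : (t→t) — no; Lee wants e, and famous wants t.
smiled — combines: smiled : ((e→(s→e))→t) takes Lee : (e→(s→e)) as argument, giving t.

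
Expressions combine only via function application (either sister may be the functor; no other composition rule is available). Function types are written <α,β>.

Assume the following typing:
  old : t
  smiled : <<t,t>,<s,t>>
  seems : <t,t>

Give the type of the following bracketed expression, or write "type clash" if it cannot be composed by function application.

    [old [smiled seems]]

type clash

[smiled seems] — smiled of type <<t,t>,<s,t>> combines with seems of type <t,t>: type <s,t>.
[old [smiled seems]]: t with <s,t> — neither is a function whose domain matches the other; composition fails here.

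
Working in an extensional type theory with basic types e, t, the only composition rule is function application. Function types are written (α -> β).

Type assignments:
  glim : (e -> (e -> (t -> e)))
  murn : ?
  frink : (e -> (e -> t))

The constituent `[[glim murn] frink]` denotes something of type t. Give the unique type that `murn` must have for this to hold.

((e -> (e -> (t -> e))) -> ((e -> (e -> t)) -> t))

For [[glim murn] frink] to have type t with frink of type (e -> (e -> t)), [glim murn] must be the function: [glim murn] : ((e -> (e -> t)) -> t).
For [glim murn] to have type ((e -> (e -> t)) -> t) with glim of type (e -> (e -> (t -> e))), murn must be the function: murn : ((e -> (e -> (t -> e))) -> ((e -> (e -> t)) -> t)).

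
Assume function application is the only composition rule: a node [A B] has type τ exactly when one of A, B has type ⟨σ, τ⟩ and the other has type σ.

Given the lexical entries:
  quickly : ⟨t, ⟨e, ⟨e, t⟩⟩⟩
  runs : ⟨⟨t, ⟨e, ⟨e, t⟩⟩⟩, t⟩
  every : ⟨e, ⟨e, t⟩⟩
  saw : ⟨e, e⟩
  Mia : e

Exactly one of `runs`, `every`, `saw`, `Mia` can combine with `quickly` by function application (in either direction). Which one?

runs

runs — combines: runs : ⟨⟨t, ⟨e, ⟨e, t⟩⟩⟩, t⟩ takes quickly : ⟨t, ⟨e, ⟨e, t⟩⟩⟩ as argument, giving t.
every : ⟨e, ⟨e, t⟩⟩ — no; quickly wants t, and every wants e.
saw : ⟨e, e⟩ — no; quickly wants t, and saw wants e.
Mia : e — no; quickly wants t, and Mia wants nothing (atomic).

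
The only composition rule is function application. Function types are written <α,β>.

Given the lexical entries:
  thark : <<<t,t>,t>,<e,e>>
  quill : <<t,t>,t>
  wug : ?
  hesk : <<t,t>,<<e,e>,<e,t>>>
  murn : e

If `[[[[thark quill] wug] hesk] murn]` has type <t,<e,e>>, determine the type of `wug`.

<<e,e>,<<<t,t>,<<e,e>,<e,t>>>,<e,<t,<e,e>>>>>

[[[[thark quill] wug] hesk] murn] is required to be <t,<e,e>>. murn : e cannot yield <t,<e,e>> as functor, so [[[thark quill] wug] hesk] : <e,<t,<e,e>>>.
[[[thark quill] wug] hesk] is required to be <e,<t,<e,e>>>. hesk : <<t,t>,<<e,e>,<e,t>>> cannot yield <e,<t,<e,e>>> as functor, so [[thark quill] wug] : <<<t,t>,<<e,e>,<e,t>>>,<e,<t,<e,e>>>>.
[[thark quill] wug] is required to be <<<t,t>,<<e,e>,<e,t>>>,<e,<t,<e,e>>>>. [thark quill] : <e,e> cannot yield <<<t,t>,<<e,e>,<e,t>>>,<e,<t,<e,e>>>> as functor, so wug : <<e,e>,<<<t,t>,<<e,e>,<e,t>>>,<e,<t,<e,e>>>>>.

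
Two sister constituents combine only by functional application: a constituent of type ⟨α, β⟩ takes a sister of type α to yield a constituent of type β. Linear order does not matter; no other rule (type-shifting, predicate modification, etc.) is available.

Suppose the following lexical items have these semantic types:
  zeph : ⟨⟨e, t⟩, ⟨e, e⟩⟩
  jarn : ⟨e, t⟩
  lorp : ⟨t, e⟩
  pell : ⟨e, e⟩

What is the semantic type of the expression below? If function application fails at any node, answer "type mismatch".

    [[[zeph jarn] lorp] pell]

type mismatch

[zeph jarn]: ⟨⟨e, t⟩, ⟨e, e⟩⟩ applied to ⟨e, t⟩ yields ⟨e, e⟩.
[[zeph jarn] lorp]: ⟨e, e⟩ and ⟨t, e⟩ cannot combine by function application — type clash.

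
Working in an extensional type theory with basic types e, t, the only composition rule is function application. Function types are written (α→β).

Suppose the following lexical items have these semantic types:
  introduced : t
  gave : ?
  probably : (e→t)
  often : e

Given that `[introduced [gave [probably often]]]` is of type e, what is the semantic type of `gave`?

[introduced [gave [probably often]]] must have type e. The sister introduced has type t; that is not a function onto e, so [gave [probably often]] must be the functor, of type (t→e).
[gave [probably often]] must have type (t→e). The sister [probably often] has type t; that is not a function onto (t→e), so gave must be the functor, of type (t→(t→e)).

(t→(t→e))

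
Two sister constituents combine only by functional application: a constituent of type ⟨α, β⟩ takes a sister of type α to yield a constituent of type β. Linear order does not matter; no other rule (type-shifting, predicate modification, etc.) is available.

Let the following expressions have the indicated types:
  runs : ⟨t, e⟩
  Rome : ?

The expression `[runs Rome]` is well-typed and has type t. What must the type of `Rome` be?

⟨⟨t, e⟩, t⟩

At [runs Rome] (required: t): runs is ⟨t, e⟩, which is not a function with range t; hence Rome is the functor — type ⟨⟨t, e⟩, t⟩.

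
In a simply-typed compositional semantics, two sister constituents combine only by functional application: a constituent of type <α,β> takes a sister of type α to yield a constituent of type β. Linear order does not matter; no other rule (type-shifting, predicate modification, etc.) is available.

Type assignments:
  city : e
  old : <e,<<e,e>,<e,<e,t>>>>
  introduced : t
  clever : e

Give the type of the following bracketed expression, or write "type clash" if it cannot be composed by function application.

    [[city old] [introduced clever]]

type clash

[city old]: functor old : <e,<<e,e>,<e,<e,t>>>>, argument city : e; result <<e,e>,<e,<e,t>>>.
[introduced clever]: t with e — neither is a function whose domain matches the other; composition fails here.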